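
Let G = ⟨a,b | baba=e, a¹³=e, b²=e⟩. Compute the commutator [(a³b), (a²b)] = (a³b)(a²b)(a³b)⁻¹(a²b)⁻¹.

[(a³b), (a²b)] = (a³b)·(a²b)·(a³b)⁻¹·(a²b)⁻¹.
  (a³b) · (a²b) = a
  a · (a³b) = a⁴b
  (a⁴b) · (a²b) = a²

Answer: a²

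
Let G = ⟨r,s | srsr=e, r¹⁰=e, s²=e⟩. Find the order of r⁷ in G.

Compute successive powers until reaching e:
  (r⁷)¹ = r⁷, (r⁷)² = r⁴, (r⁷)³ = r, (r⁷)⁴ = r⁸, (r⁷)⁵ = r⁵, (r⁷)⁶ = r², (r⁷)⁷ = r⁹, (r⁷)⁸ = r⁶, (r⁷)⁹ = r³, (r⁷)¹⁰ = e.
The smallest positive k with (r⁷)ᵏ = e is 10.

Answer: 10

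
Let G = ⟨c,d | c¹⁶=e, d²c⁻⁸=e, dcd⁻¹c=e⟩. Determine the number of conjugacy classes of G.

The conjugacy classes (representative and size) are:
  [e] (size 1), [c] (size 2), [c¹⁴] (size 2), [c¹³] (size 2), [c¹²] (size 2), [c⁵] (size 2), [c¹⁰] (size 2), [c⁷] (size 2), [c⁸] (size 1), [d⁻¹] (size 8), [c⁷d⁻¹] (size 8).
Class equation: 1 + 2 + 2 + 2 + 2 + 2 + 2 + 2 + 1 + 8 + 8 = 32 = |G|. So G has 11 conjugacy classes.

Answer: 11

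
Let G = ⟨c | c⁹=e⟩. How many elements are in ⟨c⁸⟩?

|⟨c⁸⟩| equals the order of c⁸. Compute successive powers until reaching e:
  (c⁸)¹ = c⁸, (c⁸)² = c⁷, (c⁸)³ = c⁶, (c⁸)⁴ = c⁵, (c⁸)⁵ = c⁴, (c⁸)⁶ = c³, (c⁸)⁷ = c², (c⁸)⁸ = c, (c⁸)⁹ = e.
The smallest positive k with (c⁸)ᵏ = e is 9, so |⟨c⁸⟩| = 9.

Answer: 9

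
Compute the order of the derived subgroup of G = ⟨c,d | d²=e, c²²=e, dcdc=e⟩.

G' = [G, G] is generated by all commutators. The generator-pair commutators are: [c, d] = c².
The subgroup they normally generate is {e, c², c⁴, c⁶, c⁸, c¹⁰, c¹², c¹⁴, c¹⁶, c¹⁸, c²⁰}, of order 11.
Check: |G/G'| = 44/11 = 4 is the order of the abelianisation.

Answer: 11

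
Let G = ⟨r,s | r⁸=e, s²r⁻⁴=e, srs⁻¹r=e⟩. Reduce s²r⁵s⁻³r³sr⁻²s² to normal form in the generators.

Multiply left to right, reducing at each step:
  (r⁴) · r⁵ = r
  r · s⁻³ = rs
  (rs) · r³ = r²s⁻¹
  (r²s⁻¹) · s = r²
  (r²) · r⁻² = e
  e · s² = r⁴

Answer: r⁴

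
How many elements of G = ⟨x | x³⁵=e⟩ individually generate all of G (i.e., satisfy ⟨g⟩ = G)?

G is cyclic of order 35. An element generates G iff its order is 35, and a cyclic group of order 35 has exactly φ(35) = 24 such elements.

Answer: 24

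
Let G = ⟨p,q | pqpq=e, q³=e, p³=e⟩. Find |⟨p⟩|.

|⟨p⟩| equals the order of p. Compute successive powers until reaching e:
  p¹ = p, p² = p², p³ = e.
The smallest positive k with pᵏ = e is 3, so |⟨p⟩| = 3.

Answer: 3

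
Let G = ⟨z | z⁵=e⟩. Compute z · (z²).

Compute z · (z²) by multiplying left to right and reducing via the relations at each step:
  z · z² = z³

Answer: z³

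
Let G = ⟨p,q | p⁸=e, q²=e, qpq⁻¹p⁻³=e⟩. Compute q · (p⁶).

Compute q · (p⁶) by multiplying left to right and reducing via the relations at each step:
  q · p⁶ = p²q

Answer: p²q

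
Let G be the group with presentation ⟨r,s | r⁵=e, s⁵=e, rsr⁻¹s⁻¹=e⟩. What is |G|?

Enumerate words in the generators, reducing via the relations: the distinct elements are
  {e, r, s, rs, r², r³, r⁴, s², s³, s⁴, rs², rs³, rs⁴, r²s, r³s, r⁴s, r²s², r²s³, r²s⁴, r³s², r³s³, r³s⁴, r⁴s², r⁴s³, r⁴s⁴}.
No further products give new elements, so |G| = 25.

Answer: 25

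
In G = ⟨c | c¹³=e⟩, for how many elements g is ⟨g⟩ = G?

G is cyclic of order 13. An element generates G iff its order is 13, and a cyclic group of order 13 has exactly φ(13) = 12 such elements.

Answer: 12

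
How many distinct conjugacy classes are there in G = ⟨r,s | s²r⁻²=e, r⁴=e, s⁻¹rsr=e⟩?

The conjugacy classes (representative and size) are:
  [e] (size 1), [r³] (size 2), [r²] (size 1), [s⁻¹] (size 2), [rs⁻¹] (size 2).
Class equation: 1 + 2 + 1 + 2 + 2 = 8 = |G|. So G has 5 conjugacy classes.

Answer: 5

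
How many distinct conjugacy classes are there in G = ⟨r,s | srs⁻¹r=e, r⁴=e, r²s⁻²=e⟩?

The conjugacy classes (representative and size) are:
  [e] (size 1), [r³] (size 2), [r²] (size 1), [s⁻¹] (size 2), [rs] (size 2).
Class equation: 1 + 2 + 1 + 2 + 2 = 8 = |G|. So G has 5 conjugacy classes.

Answer: 5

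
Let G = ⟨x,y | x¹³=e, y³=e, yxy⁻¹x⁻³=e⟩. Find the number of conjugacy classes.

The conjugacy classes (representative and size) are:
  [e] (size 1), [x] (size 3), [x⁵] (size 3), [x¹⁰] (size 3), [x⁸] (size 3), [x¹⁰y] (size 13), [x⁷y²] (size 13).
Class equation: 1 + 3 + 3 + 3 + 3 + 13 + 13 = 39 = |G|. So G has 7 conjugacy classes.

Answer: 7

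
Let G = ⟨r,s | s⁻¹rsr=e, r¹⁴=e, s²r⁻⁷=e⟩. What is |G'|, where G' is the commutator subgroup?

G' = [G, G] is generated by all commutators. The generator-pair commutators are: [r, s] = r².
The subgroup they normally generate is {e, r², r⁴, r⁶, r⁸, r¹⁰, r¹²}, of order 7.
Check: |G/G'| = 28/7 = 4 is the order of the abelianisation.

Answer: 7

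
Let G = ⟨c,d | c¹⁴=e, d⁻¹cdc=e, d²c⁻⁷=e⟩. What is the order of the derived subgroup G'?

G' = [G, G] is generated by all commutators. The generator-pair commutators are: [c, d] = c².
The subgroup they normally generate is {e, c², c⁴, c⁶, c⁸, c¹⁰, c¹²}, of order 7.
Check: |G/G'| = 28/7 = 4 is the order of the abelianisation.

Answer: 7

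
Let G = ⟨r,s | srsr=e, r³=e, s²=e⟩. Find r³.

Compute successive powers of r, reducing at each step:
  r²: r · r = r²
  r³: (r²) · r = e

Answer: e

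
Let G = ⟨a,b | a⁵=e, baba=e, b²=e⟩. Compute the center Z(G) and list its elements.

An element z ∈ Z(G) iff z commutes with every generator.
For example e is central: e·a = a = a·e; e·b = b = b·e.
Whereas a ∉ Z(G) since a·b = ab ≠ a⁴b = b·a.
Checking each of the 10 elements this way gives Z(G) = {e}, of order 1.

Answer: {e}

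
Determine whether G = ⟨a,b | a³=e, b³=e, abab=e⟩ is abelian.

a·b = ab but b·a = a²b², so a·b ≠ b·a and G is not abelian.

Answer: No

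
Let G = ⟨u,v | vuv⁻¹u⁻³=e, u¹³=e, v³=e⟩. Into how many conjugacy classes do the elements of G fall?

The conjugacy classes (representative and size) are:
  [e] (size 1), [u] (size 3), [u⁵] (size 3), [u¹⁰] (size 3), [u⁸] (size 3), [u¹⁰v] (size 13), [u⁷v²] (size 13).
Class equation: 1 + 3 + 3 + 3 + 3 + 13 + 13 = 39 = |G|. So G has 7 conjugacy classes.

Answer: 7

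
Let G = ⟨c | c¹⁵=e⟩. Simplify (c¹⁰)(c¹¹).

Compute (c¹⁰) · (c¹¹) by multiplying left to right and reducing via the relations at each step:
  (c¹⁰) · c¹¹ = c⁶

Answer: c⁶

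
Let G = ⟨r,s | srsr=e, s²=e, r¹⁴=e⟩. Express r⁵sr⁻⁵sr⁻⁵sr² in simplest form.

Multiply left to right, reducing at each step:
  (r⁵) · s = r⁵s
  (r⁵s) · r⁻⁵ = r¹⁰s
  (r¹⁰s) · s = r¹⁰
  (r¹⁰) · r⁻⁵ = r⁵
  (r⁵) · s = r⁵s
  (r⁵s) · r² = r³s

Answer: r³s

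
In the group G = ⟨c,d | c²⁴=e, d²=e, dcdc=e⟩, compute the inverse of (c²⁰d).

The order of (c²⁰d) is 2 (smallest k with (c²⁰d)ᵏ = e), so (c²⁰d)⁻¹ = (c²⁰d)¹ = c²⁰d.
Check: (c²⁰d) · (c²⁰d) → (c²⁰d) · c²⁰ = d;   d · d = e, giving e as required.

Answer: c²⁰d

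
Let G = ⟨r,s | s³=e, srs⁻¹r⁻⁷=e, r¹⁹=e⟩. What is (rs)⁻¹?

The order of (rs) is 3 (smallest k with (rs)ᵏ = e), so (rs)⁻¹ = (rs)² = r⁸s².
Check: (rs) · (r⁸s²) → (rs) · r⁸ = s;   s · s² = e, giving e as required.

Answer: r⁸s²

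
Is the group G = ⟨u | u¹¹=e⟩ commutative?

G has a single generator, so G is cyclic and hence abelian.

Answer: Yes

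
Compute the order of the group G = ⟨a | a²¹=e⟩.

G is generated by a single element, so G is cyclic. The relator gives a²¹ = e and no smaller power is forced to be e, so the 21 powers {a, e, a², a³, a⁴, a⁵, a⁶, a⁷, a⁸, a⁹, a²⁰, a¹², a¹³, a¹¹, a¹⁰, a¹⁴, a¹⁵, a¹⁶, a¹⁷, a¹⁸, a¹⁹} are distinct. Hence |G| = 21.

Answer: 21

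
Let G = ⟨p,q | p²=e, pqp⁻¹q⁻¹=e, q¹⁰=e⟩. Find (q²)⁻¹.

The order of (q²) is 5 (smallest k with (q²)ᵏ = e), so (q²)⁻¹ = (q²)⁴ = q⁸.
Check: (q²) · (q⁸) → (q²) · q⁸ = e, giving e as required.

Answer: q⁸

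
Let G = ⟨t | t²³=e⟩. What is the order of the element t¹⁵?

Compute successive powers until reaching e:
  (t¹⁵)¹ = t¹⁵, (t¹⁵)² = t⁷, (t¹⁵)³ = t²², (t¹⁵)⁴ = t¹⁴, (t¹⁵)⁵ = t⁶, (t¹⁵)⁶ = t²¹, (t¹⁵)⁷ = t¹³, (t¹⁵)⁸ = t⁵, (t¹⁵)⁹ = t²⁰, (t¹⁵)¹⁰ = t¹², (t¹⁵)¹¹ = t⁴, (t¹⁵)¹² = t¹⁹, (t¹⁵)¹³ = t¹¹, (t¹⁵)¹⁴ = t³, (t¹⁵)¹⁵ = t¹⁸, (t¹⁵)¹⁶ = t¹⁰, (t¹⁵)¹⁷ = t², (t¹⁵)¹⁸ = t¹⁷, (t¹⁵)¹⁹ = t⁹, (t¹⁵)²⁰ = t, (t¹⁵)²¹ = t¹⁶, (t¹⁵)²² = t⁸, (t¹⁵)²³ = e.
The smallest positive k with (t¹⁵)ᵏ = e is 23.

Answer: 23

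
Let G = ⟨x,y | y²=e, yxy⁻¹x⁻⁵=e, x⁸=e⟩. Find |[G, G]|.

G' = [G, G] is generated by all commutators. The generator-pair commutators are: [x, y] = x⁴.
The subgroup they normally generate is {e, x⁴}, of order 2.
Check: |G/G'| = 16/2 = 8 is the order of the abelianisation.

Answer: 2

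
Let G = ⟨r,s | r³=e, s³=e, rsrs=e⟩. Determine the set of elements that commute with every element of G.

An element z ∈ Z(G) iff z commutes with every generator.
For example e is central: e·r = r = r·e; e·s = s = s·e.
Whereas r ∉ Z(G) since r·s = rs ≠ r²s² = s·r.
Checking each of the 12 elements this way gives Z(G) = {e}, of order 1.

Answer: {e}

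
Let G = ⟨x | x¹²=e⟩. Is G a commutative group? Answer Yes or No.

G has a single generator, so G is cyclic and hence abelian.

Answer: Yes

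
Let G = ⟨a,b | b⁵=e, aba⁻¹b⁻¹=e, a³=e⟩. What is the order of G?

Enumerate words in the generators, reducing via the relations: the distinct elements are
  {a, b, e, ab, a², b², b³, b⁴, ab², ab³, ab⁴, a²b, a²b², a²b³, a²b⁴}.
No further products give new elements, so |G| = 15.

Answer: 15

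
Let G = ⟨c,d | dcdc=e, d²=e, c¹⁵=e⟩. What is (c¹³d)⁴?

Compute successive powers of (c¹³d), reducing at each step:
  (c¹³d)²: (c¹³d) · c¹³ = d;   d · d = e
  (c¹³d)³: e · c¹³ = c¹³;   (c¹³) · d = c¹³d
  (c¹³d)⁴: (c¹³d) · c¹³ = d;   d · d = e

Answer: e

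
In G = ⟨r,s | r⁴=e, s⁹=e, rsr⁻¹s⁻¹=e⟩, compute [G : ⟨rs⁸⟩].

First find ord(rs⁸) by computing successive powers:
  (rs⁸)¹ = rs⁸, (rs⁸)² = r²s⁷, (rs⁸)³ = r³s⁶, (rs⁸)⁴ = s⁵, (rs⁸)⁵ = rs⁴, (rs⁸)⁶ = r²s³, (rs⁸)⁷ = r³s², (rs⁸)⁸ = s, (rs⁸)⁹ = r, (rs⁸)¹⁰ = r²s⁸, (rs⁸)¹¹ = r³s⁷, (rs⁸)¹² = s⁶, (rs⁸)¹³ = rs⁵, (rs⁸)¹⁴ = r²s⁴, (rs⁸)¹⁵ = r³s³, (rs⁸)¹⁶ = s², (rs⁸)¹⁷ = rs, (rs⁸)¹⁸ = r², (rs⁸)¹⁹ = r³s⁸, (rs⁸)²⁰ = s⁷, (rs⁸)²¹ = rs⁶, (rs⁸)²² = r²s⁵, (rs⁸)²³ = r³s⁴, (rs⁸)²⁴ = s³, (rs⁸)²⁵ = rs², (rs⁸)²⁶ = r²s, (rs⁸)²⁷ = r³, (rs⁸)²⁸ = s⁸, (rs⁸)²⁹ = rs⁷, (rs⁸)³⁰ = r²s⁶, (rs⁸)³¹ = r³s⁵, (rs⁸)³² = s⁴, (rs⁸)³³ = rs³, (rs⁸)³⁴ = r²s², (rs⁸)³⁵ = r³s, (rs⁸)³⁶ = e.
So |⟨rs⁸⟩| = ord(rs⁸) = 36. With |G| = 36, by Lagrange [G : ⟨rs⁸⟩] = 36/36 = 1.

Answer: 1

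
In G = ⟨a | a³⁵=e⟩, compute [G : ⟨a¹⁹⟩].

First find ord(a¹⁹) by computing successive powers:
  (a¹⁹)¹ = a¹⁹, (a¹⁹)² = a³, (a¹⁹)³ = a²², (a¹⁹)⁴ = a⁶, (a¹⁹)⁵ = a²⁵, (a¹⁹)⁶ = a⁹, (a¹⁹)⁷ = a²⁸, (a¹⁹)⁸ = a¹², (a¹⁹)⁹ = a³¹, (a¹⁹)¹⁰ = a¹⁵, (a¹⁹)¹¹ = a³⁴, (a¹⁹)¹² = a¹⁸, (a¹⁹)¹³ = a², (a¹⁹)¹⁴ = a²¹, (a¹⁹)¹⁵ = a⁵, (a¹⁹)¹⁶ = a²⁴, (a¹⁹)¹⁷ = a⁸, (a¹⁹)¹⁸ = a²⁷, (a¹⁹)¹⁹ = a¹¹, (a¹⁹)²⁰ = a³⁰, (a¹⁹)²¹ = a¹⁴, (a¹⁹)²² = a³³, (a¹⁹)²³ = a¹⁷, (a¹⁹)²⁴ = a, (a¹⁹)²⁵ = a²⁰, (a¹⁹)²⁶ = a⁴, (a¹⁹)²⁷ = a²³, (a¹⁹)²⁸ = a⁷, (a¹⁹)²⁹ = a²⁶, (a¹⁹)³⁰ = a¹⁰, (a¹⁹)³¹ = a²⁹, (a¹⁹)³² = a¹³, (a¹⁹)³³ = a³², (a¹⁹)³⁴ = a¹⁶, (a¹⁹)³⁵ = e.
So |⟨a¹⁹⟩| = ord(a¹⁹) = 35. With |G| = 35, by Lagrange [G : ⟨a¹⁹⟩] = 35/35 = 1.

Answer: 1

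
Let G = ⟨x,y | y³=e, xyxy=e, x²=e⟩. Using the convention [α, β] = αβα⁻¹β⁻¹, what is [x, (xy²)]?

[x, (xy²)] = x·(xy²)·x⁻¹·(xy²)⁻¹.
  x · (xy²) = y²
  (y²) · x = xy
  (xy) · (xy²) = y

Answer: y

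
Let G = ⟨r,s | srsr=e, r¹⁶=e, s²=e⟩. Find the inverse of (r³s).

The order of (r³s) is 2 (smallest k with (r³s)ᵏ = e), so (r³s)⁻¹ = (r³s)¹ = r³s.
Check: (r³s) · (r³s) → (r³s) · r³ = s;   s · s = e, giving e as required.

Answer: r³s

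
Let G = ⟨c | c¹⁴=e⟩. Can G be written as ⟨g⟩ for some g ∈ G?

|G| = 14. The element c has order 14 (its powers give 14 distinct elements), so ⟨c⟩ = G and G is cyclic.

Answer: Yes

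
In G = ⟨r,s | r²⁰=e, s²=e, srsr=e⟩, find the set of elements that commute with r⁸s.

⟨r⁸s⟩ ⊆ C_G(r⁸s) since powers of r⁸s commute with r⁸s; so |C_G(r⁸s)| ≥ |⟨r⁸s⟩| = 2.
By orbit–stabilizer, |C_G(r⁸s)| = |G| / |conj. class of r⁸s| = 40 / 10 = 4.
The 4 elements commuting with r⁸s are {e, r¹⁰, r⁸s, r¹⁸s}.

Answer: {e, r¹⁰, r⁸s, r¹⁸s}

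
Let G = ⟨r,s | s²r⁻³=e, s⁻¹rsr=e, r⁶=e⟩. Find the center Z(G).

An element z ∈ Z(G) iff z commutes with every generator.
For example r³ is central: (r³)·r = r⁴ = r·(r³); (r³)·s = s⁻¹ = s·(r³).
Whereas r ∉ Z(G) since r·s = rs ≠ r²s⁻¹ = s·r.
Checking each of the 12 elements this way gives Z(G) = {e, r³}, of order 2.

Answer: {e, r³}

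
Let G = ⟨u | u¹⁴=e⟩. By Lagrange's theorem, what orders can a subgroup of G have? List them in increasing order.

|G| = 14 = 2 · 7. By Lagrange's theorem the order of any subgroup divides 14; the divisors of 14 are 1, 2, 7, 14.

Answer: 1, 2, 7, 14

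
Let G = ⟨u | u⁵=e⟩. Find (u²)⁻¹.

The order of (u²) is 5 (smallest k with (u²)ᵏ = e), so (u²)⁻¹ = (u²)⁴ = u³.
Check: (u²) · (u³) → (u²) · u³ = e, giving e as required.

Answer: u³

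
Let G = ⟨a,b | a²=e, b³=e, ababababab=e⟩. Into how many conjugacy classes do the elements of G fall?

The conjugacy classes (representative and size) are:
  [e] (size 1), [abab²abab²a] (size 15), [babab²a] (size 20), [ab²ab²a] (size 12), [b²abab²] (size 12).
Class equation: 1 + 15 + 20 + 12 + 12 = 60 = |G|. So G has 5 conjugacy classes.

Answer: 5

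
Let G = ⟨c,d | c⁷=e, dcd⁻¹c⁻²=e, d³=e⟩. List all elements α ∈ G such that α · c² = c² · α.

⟨c²⟩ ⊆ C_G(c²) since powers of c² commute with c²; so |C_G(c²)| ≥ |⟨c²⟩| = 7.
By orbit–stabilizer, |C_G(c²)| = |G| / |conj. class of c²| = 21 / 3 = 7.
The 7 elements commuting with c² are {e, c, c², c³, c⁴, c⁵, c⁶}.

Answer: {e, c, c², c³, c⁴, c⁵, c⁶}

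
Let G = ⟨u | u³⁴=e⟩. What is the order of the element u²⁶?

Compute successive powers until reaching e:
  (u²⁶)¹ = u²⁶, (u²⁶)² = u¹⁸, (u²⁶)³ = u¹⁰, (u²⁶)⁴ = u², (u²⁶)⁵ = u²⁸, (u²⁶)⁶ = u²⁰, (u²⁶)⁷ = u¹², (u²⁶)⁸ = u⁴, (u²⁶)⁹ = u³⁰, (u²⁶)¹⁰ = u²², (u²⁶)¹¹ = u¹⁴, (u²⁶)¹² = u⁶, (u²⁶)¹³ = u³², (u²⁶)¹⁴ = u²⁴, (u²⁶)¹⁵ = u¹⁶, (u²⁶)¹⁶ = u⁸, (u²⁶)¹⁷ = e.
The smallest positive k with (u²⁶)ᵏ = e is 17.

Answer: 17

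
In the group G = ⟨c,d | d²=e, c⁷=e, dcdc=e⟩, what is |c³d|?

Compute successive powers until reaching e:
  (c³d)¹ = c³d, (c³d)² = e.
The smallest positive k with (c³d)ᵏ = e is 2.

Answer: 2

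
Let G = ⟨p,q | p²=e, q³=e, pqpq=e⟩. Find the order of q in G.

Compute successive powers until reaching e:
  q¹ = q, q² = q², q³ = e.
The smallest positive k with qᵏ = e is 3.

Answer: 3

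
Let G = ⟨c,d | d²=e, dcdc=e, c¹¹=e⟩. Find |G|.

Enumerate words in the generators, reducing via the relations: the distinct elements are
  {c, d, e, cd, c², c³, c⁴, c⁵, c⁶, c⁷, c⁸, c⁹, c²d, c³d, c¹⁰, c⁴d, c⁵d, c⁶d, c⁷d, c⁸d, c⁹d, c¹⁰d}.
No further products give new elements, so |G| = 22.

Answer: 22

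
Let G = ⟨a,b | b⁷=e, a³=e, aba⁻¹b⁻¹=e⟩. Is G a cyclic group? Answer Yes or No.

|G| = 21. The element ab has order 21 (its powers give 21 distinct elements), so ⟨ab⟩ = G and G is cyclic.

Answer: Yes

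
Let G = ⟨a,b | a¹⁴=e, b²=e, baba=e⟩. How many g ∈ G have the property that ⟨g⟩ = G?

⟨g⟩ = G would require ord(g) = |G| = 28, but the maximum element order in G is 14 < 28. So G is not cyclic and no single element generates it: the count is 0.

Answer: 0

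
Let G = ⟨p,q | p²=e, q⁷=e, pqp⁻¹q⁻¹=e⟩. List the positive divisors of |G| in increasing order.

|G| = 14 = 2 · 7. By Lagrange's theorem the order of any subgroup divides 14; the divisors of 14 are 1, 2, 7, 14.

Answer: 1, 2, 7, 14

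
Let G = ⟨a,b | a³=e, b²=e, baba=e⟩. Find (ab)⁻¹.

The order of (ab) is 2 (smallest k with (ab)ᵏ = e), so (ab)⁻¹ = (ab)¹ = ab.
Check: (ab) · (ab) → (ab) · a = b;   b · b = e, giving e as required.

Answer: ab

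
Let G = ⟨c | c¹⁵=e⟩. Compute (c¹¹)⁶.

Compute successive powers of (c¹¹), reducing at each step:
  (c¹¹)²: (c¹¹) · c¹¹ = c⁷
  (c¹¹)³: (c⁷) · c¹¹ = c³
  (c¹¹)⁴: (c³) · c¹¹ = c¹⁴
  (c¹¹)⁵: (c¹⁴) · c¹¹ = c¹⁰
  (c¹¹)⁶: (c¹⁰) · c¹¹ = c⁶

Answer: c⁶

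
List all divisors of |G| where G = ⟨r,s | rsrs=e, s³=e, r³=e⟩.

|G| = 12 = 2² · 3. By Lagrange's theorem the order of any subgroup divides 12; the divisors of 12 are 1, 2, 3, 4, 6, 12.

Answer: 1, 2, 3, 4, 6, 12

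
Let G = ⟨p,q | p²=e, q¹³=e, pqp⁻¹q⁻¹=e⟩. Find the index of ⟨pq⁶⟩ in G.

First find ord(pq⁶) by computing successive powers:
  (pq⁶)¹ = pq⁶, (pq⁶)² = q¹², (pq⁶)³ = pq⁵, (pq⁶)⁴ = q¹¹, (pq⁶)⁵ = pq⁴, (pq⁶)⁶ = q¹⁰, (pq⁶)⁷ = pq³, (pq⁶)⁸ = q⁹, (pq⁶)⁹ = pq², (pq⁶)¹⁰ = q⁸, (pq⁶)¹¹ = pq, (pq⁶)¹² = q⁷, (pq⁶)¹³ = p, (pq⁶)¹⁴ = q⁶, (pq⁶)¹⁵ = pq¹², (pq⁶)¹⁶ = q⁵, (pq⁶)¹⁷ = pq¹¹, (pq⁶)¹⁸ = q⁴, (pq⁶)¹⁹ = pq¹⁰, (pq⁶)²⁰ = q³, (pq⁶)²¹ = pq⁹, (pq⁶)²² = q², (pq⁶)²³ = pq⁸, (pq⁶)²⁴ = q, (pq⁶)²⁵ = pq⁷, (pq⁶)²⁶ = e.
So |⟨pq⁶⟩| = ord(pq⁶) = 26. With |G| = 26, by Lagrange [G : ⟨pq⁶⟩] = 26/26 = 1.

Answer: 1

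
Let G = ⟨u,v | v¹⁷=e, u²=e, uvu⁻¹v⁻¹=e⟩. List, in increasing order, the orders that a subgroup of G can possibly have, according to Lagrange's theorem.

|G| = 34 = 2 · 17. By Lagrange's theorem the order of any subgroup divides 34; the divisors of 34 are 1, 2, 17, 34.

Answer: 1, 2, 17, 34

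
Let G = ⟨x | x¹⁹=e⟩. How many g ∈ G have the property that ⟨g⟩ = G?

G is cyclic of order 19. An element generates G iff its order is 19, and a cyclic group of order 19 has exactly φ(19) = 18 such elements.

Answer: 18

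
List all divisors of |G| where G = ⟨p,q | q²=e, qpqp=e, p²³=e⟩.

|G| = 46 = 2 · 23. By Lagrange's theorem the order of any subgroup divides 46; the divisors of 46 are 1, 2, 23, 46.

Answer: 1, 2, 23, 46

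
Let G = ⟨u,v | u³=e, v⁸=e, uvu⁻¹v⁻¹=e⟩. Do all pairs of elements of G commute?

Each pair of generators commutes: u·v = uv = v·u. Since the generators pairwise commute, every element of G commutes with every other, so G is abelian.

Answer: Yes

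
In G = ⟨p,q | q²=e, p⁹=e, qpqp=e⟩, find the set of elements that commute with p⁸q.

⟨p⁸q⟩ ⊆ C_G(p⁸q) since powers of p⁸q commute with p⁸q; so |C_G(p⁸q)| ≥ |⟨p⁸q⟩| = 2.
By orbit–stabilizer, |C_G(p⁸q)| = |G| / |conj. class of p⁸q| = 18 / 9 = 2.
The 2 elements commuting with p⁸q are {e, p⁸q}.

Answer: {e, p⁸q}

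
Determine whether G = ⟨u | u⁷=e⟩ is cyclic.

|G| = 7. The element u has order 7 (its powers give 7 distinct elements), so ⟨u⟩ = G and G is cyclic.

Answer: Yes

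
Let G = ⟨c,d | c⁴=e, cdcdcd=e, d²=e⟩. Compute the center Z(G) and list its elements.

An element z ∈ Z(G) iff z commutes with every generator.
For example e is central: e·c = c = c·e; e·d = d = d·e.
Whereas c ∉ Z(G) since c·d = cd ≠ dc = d·c.
Checking each of the 24 elements this way gives Z(G) = {e}, of order 1.

Answer: {e}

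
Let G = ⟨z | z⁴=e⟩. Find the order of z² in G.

Compute successive powers until reaching e:
  (z²)¹ = z², (z²)² = e.
The smallest positive k with (z²)ᵏ = e is 2.

Answer: 2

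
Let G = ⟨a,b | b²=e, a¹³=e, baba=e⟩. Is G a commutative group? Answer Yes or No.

a·b = ab but b·a = a¹²b, so a·b ≠ b·a and G is not abelian.

Answer: No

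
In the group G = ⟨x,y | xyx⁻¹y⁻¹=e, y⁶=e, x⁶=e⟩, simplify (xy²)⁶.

Compute successive powers of (xy²), reducing at each step:
  (xy²)²: (xy²) · x = x²y²;   (x²y²) · y² = x²y⁴
  (xy²)³: (x²y⁴) · x = x³y⁴;   (x³y⁴) · y² = x³
  (xy²)⁴: (x³) · x = x⁴;   (x⁴) · y² = x⁴y²
  (xy²)⁵: (x⁴y²) · x = x⁵y²;   (x⁵y²) · y² = x⁵y⁴
  (xy²)⁶: (x⁵y⁴) · x = y⁴;   (y⁴) · y² = e

Answer: e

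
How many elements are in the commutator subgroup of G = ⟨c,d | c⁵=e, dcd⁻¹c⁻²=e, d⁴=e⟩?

G' = [G, G] is generated by all commutators. The generator-pair commutators are: [c, d] = c⁴.
The subgroup they normally generate is {e, c, c², c³, c⁴}, of order 5.
Check: |G/G'| = 20/5 = 4 is the order of the abelianisation.

Answer: 5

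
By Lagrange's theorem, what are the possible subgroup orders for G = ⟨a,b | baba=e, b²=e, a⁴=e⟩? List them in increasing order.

|G| = 8 = 2³. By Lagrange's theorem the order of any subgroup divides 8; the divisors of 8 are 1, 2, 4, 8.

Answer: 1, 2, 4, 8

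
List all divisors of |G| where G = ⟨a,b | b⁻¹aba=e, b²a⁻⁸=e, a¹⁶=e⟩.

|G| = 32 = 2⁵. By Lagrange's theorem the order of any subgroup divides 32; the divisors of 32 are 1, 2, 4, 8, 16, 32.

Answer: 1, 2, 4, 8, 16, 32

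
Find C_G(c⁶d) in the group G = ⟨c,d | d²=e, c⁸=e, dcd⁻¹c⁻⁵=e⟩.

⟨c⁶d⟩ ⊆ C_G(c⁶d) since powers of c⁶d commute with c⁶d; so |C_G(c⁶d)| ≥ |⟨c⁶d⟩| = 4.
By orbit–stabilizer, |C_G(c⁶d)| = |G| / |conj. class of c⁶d| = 16 / 2 = 8.
The 8 elements commuting with c⁶d are {e, c², c⁴, c⁶, d, c⁶d, c²d, c⁴d}.

Answer: {e, c², c⁴, c⁶, d, c⁶d, c²d, c⁴d}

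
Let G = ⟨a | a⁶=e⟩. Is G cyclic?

|G| = 6. The element a has order 6 (its powers give 6 distinct elements), so ⟨a⟩ = G and G is cyclic.

Answer: Yes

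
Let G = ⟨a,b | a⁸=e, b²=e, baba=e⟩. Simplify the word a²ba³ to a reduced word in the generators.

Multiply left to right, reducing at each step:
  (a²) · b = a²b
  (a²b) · a³ = a⁷b

Answer: a⁷b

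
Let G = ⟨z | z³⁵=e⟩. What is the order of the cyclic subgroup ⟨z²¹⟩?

|⟨z²¹⟩| equals the order of z²¹. Compute successive powers until reaching e:
  (z²¹)¹ = z²¹, (z²¹)² = z⁷, (z²¹)³ = z²⁸, (z²¹)⁴ = z¹⁴, (z²¹)⁵ = e.
The smallest positive k with (z²¹)ᵏ = e is 5, so |⟨z²¹⟩| = 5.

Answer: 5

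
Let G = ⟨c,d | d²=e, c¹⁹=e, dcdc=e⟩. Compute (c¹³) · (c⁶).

Compute (c¹³) · (c⁶) by multiplying left to right and reducing via the relations at each step:
  (c¹³) · c⁶ = e

Answer: e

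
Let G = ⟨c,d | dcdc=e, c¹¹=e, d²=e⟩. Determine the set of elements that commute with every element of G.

An element z ∈ Z(G) iff z commutes with every generator.
For example e is central: e·c = c = c·e; e·d = d = d·e.
Whereas c ∉ Z(G) since c·d = cd ≠ c¹⁰d = d·c.
Checking each of the 22 elements this way gives Z(G) = {e}, of order 1.

Answer: {e}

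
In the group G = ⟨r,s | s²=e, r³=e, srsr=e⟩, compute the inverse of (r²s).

The order of (r²s) is 2 (smallest k with (r²s)ᵏ = e), so (r²s)⁻¹ = (r²s)¹ = r²s.
Check: (r²s) · (r²s) → (r²s) · r² = s;   s · s = e, giving e as required.

Answer: r²s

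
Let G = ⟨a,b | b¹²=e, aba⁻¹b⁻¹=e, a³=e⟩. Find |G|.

Enumerate words in the generators, reducing via the relations: the distinct elements are
  {a, b, e, ab, a², b², b³, b⁴, b⁵, b⁶, b⁷, b⁸, b⁹, ab², ab³, ab⁴, ab⁵, ab⁶, ab⁷, ab⁸, ab⁹, a²b, b¹¹, b¹⁰, ab¹¹, ab¹⁰, a²b², a²b³, a²b⁴, a²b⁵, a²b⁶, a²b⁷, a²b⁸, a²b⁹, a²b¹¹, a²b¹⁰}.
No further products give new elements, so |G| = 36.

Answer: 36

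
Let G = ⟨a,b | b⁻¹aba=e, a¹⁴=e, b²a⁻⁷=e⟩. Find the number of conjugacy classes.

The conjugacy classes (representative and size) are:
  [e] (size 1), [a¹³] (size 2), [a¹²] (size 2), [a¹¹] (size 2), [a⁴] (size 2), [a⁵] (size 2), [a⁸] (size 2), [a⁷] (size 1), [a⁵b⁻¹] (size 7), [a⁵b] (size 7).
Class equation: 1 + 2 + 2 + 2 + 2 + 2 + 2 + 1 + 7 + 7 = 28 = |G|. So G has 10 conjugacy classes.

Answer: 10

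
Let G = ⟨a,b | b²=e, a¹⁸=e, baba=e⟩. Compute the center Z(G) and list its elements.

An element z ∈ Z(G) iff z commutes with every generator.
For example a⁹ is central: (a⁹)·a = a¹⁰ = a·(a⁹); (a⁹)·b = a⁹b = b·(a⁹).
Whereas a ∉ Z(G) since a·b = ab ≠ a¹⁷b = b·a.
Checking each of the 36 elements this way gives Z(G) = {e, a⁹}, of order 2.

Answer: {e, a⁹}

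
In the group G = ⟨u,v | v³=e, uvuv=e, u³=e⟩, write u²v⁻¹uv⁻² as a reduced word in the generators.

Multiply left to right, reducing at each step:
  (u²) · v⁻¹ = u²v²
  (u²v²) · u = vu²
  (vu²) · v⁻² = uv²u

Answer: uv²u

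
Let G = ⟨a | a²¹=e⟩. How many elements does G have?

G is generated by a single element, so G is cyclic. The relator gives a²¹ = e and no smaller power is forced to be e, so the 21 powers {a, e, a², a³, a⁴, a⁵, a⁶, a⁷, a⁸, a⁹, a²⁰, a¹², a¹³, a¹¹, a¹⁰, a¹⁴, a¹⁵, a¹⁶, a¹⁷, a¹⁸, a¹⁹} are distinct. Hence |G| = 21.

Answer: 21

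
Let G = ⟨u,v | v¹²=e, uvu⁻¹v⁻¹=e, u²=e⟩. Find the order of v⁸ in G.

Compute successive powers until reaching e:
  (v⁸)¹ = v⁸, (v⁸)² = v⁴, (v⁸)³ = e.
The smallest positive k with (v⁸)ᵏ = e is 3.

Answer: 3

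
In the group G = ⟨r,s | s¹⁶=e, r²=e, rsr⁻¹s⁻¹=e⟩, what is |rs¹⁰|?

Compute successive powers until reaching e:
  (rs¹⁰)¹ = rs¹⁰, (rs¹⁰)² = s⁴, (rs¹⁰)³ = rs¹⁴, (rs¹⁰)⁴ = s⁸, (rs¹⁰)⁵ = rs², (rs¹⁰)⁶ = s¹², (rs¹⁰)⁷ = rs⁶, (rs¹⁰)⁸ = e.
The smallest positive k with (rs¹⁰)ᵏ = e is 8.

Answer: 8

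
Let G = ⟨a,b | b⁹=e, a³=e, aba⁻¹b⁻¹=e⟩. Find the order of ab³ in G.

Compute successive powers until reaching e:
  (ab³)¹ = ab³, (ab³)² = a²b⁶, (ab³)³ = e.
The smallest positive k with (ab³)ᵏ = e is 3.

Answer: 3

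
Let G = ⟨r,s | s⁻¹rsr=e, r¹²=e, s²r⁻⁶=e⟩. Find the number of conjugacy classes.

The conjugacy classes (representative and size) are:
  [e] (size 1), [r¹¹] (size 2), [r²] (size 2), [r⁹] (size 2), [r⁴] (size 2), [r⁵] (size 2), [r⁶] (size 1), [r²s] (size 6), [rs] (size 6).
Class equation: 1 + 2 + 2 + 2 + 2 + 2 + 1 + 6 + 6 = 24 = |G|. So G has 9 conjugacy classes.

Answer: 9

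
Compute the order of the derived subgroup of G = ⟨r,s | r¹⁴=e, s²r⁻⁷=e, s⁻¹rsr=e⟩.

G' = [G, G] is generated by all commutators. The generator-pair commutators are: [r, s] = r².
The subgroup they normally generate is {e, r², r⁴, r⁶, r⁸, r¹⁰, r¹²}, of order 7.
Check: |G/G'| = 28/7 = 4 is the order of the abelianisation.

Answer: 7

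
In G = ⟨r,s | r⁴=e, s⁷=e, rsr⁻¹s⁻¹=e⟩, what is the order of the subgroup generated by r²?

|⟨r²⟩| equals the order of r². Compute successive powers until reaching e:
  (r²)¹ = r², (r²)² = e.
The smallest positive k with (r²)ᵏ = e is 2, so |⟨r²⟩| = 2.

Answer: 2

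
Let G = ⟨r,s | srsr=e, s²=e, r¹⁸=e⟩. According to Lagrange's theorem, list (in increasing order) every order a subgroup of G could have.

|G| = 36 = 2² · 3². By Lagrange's theorem the order of any subgroup divides 36; the divisors of 36 are 1, 2, 3, 4, 6, 9, 12, 18, 36.

Answer: 1, 2, 3, 4, 6, 9, 12, 18, 36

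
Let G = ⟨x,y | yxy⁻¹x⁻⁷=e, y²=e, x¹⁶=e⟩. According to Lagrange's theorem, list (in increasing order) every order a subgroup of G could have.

|G| = 32 = 2⁵. By Lagrange's theorem the order of any subgroup divides 32; the divisors of 32 are 1, 2, 4, 8, 16, 32.

Answer: 1, 2, 4, 8, 16, 32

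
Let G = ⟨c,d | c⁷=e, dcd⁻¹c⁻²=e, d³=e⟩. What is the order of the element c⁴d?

Compute successive powers until reaching e:
  (c⁴d)¹ = c⁴d, (c⁴d)² = c⁵d², (c⁴d)³ = e.
The smallest positive k with (c⁴d)ᵏ = e is 3.

Answer: 3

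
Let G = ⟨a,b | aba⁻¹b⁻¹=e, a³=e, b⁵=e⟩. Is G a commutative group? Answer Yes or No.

Each pair of generators commutes: a·b = ab = b·a. Since the generators pairwise commute, every element of G commutes with every other, so G is abelian.

Answer: Yes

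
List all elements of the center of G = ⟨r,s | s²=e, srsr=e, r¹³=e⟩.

An element z ∈ Z(G) iff z commutes with every generator.
For example e is central: e·r = r = r·e; e·s = s = s·e.
Whereas r ∉ Z(G) since r·s = rs ≠ r¹²s = s·r.
Checking each of the 26 elements this way gives Z(G) = {e}, of order 1.

Answer: {e}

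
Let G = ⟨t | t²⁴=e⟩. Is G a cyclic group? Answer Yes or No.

|G| = 24. The element t has order 24 (its powers give 24 distinct elements), so ⟨t⟩ = G and G is cyclic.

Answer: Yes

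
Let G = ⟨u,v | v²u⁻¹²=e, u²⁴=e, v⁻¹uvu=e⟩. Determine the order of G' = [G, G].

G' = [G, G] is generated by all commutators. The generator-pair commutators are: [u, v] = u².
The subgroup they normally generate is {e, u², u⁴, u⁶, u⁸, u¹⁰, u¹², u¹⁴, u¹⁶, u¹⁸, u²⁰, u²²}, of order 12.
Check: |G/G'| = 48/12 = 4 is the order of the abelianisation.

Answer: 12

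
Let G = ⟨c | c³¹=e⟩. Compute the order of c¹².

Compute successive powers until reaching e:
  (c¹²)¹ = c¹², (c¹²)² = c²⁴, (c¹²)³ = c⁵, (c¹²)⁴ = c¹⁷, (c¹²)⁵ = c²⁹, (c¹²)⁶ = c¹⁰, (c¹²)⁷ = c²², (c¹²)⁸ = c³, (c¹²)⁹ = c¹⁵, (c¹²)¹⁰ = c²⁷, (c¹²)¹¹ = c⁸, (c¹²)¹² = c²⁰, (c¹²)¹³ = c, (c¹²)¹⁴ = c¹³, (c¹²)¹⁵ = c²⁵, (c¹²)¹⁶ = c⁶, (c¹²)¹⁷ = c¹⁸, (c¹²)¹⁸ = c³⁰, (c¹²)¹⁹ = c¹¹, (c¹²)²⁰ = c²³, (c¹²)²¹ = c⁴, (c¹²)²² = c¹⁶, (c¹²)²³ = c²⁸, (c¹²)²⁴ = c⁹, (c¹²)²⁵ = c²¹, (c¹²)²⁶ = c², (c¹²)²⁷ = c¹⁴, (c¹²)²⁸ = c²⁶, (c¹²)²⁹ = c⁷, (c¹²)³⁰ = c¹⁹, (c¹²)³¹ = e.
The smallest positive k with (c¹²)ᵏ = e is 31.

Answer: 31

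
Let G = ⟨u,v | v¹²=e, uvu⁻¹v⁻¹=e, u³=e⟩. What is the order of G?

Enumerate words in the generators, reducing via the relations: the distinct elements are
  {e, u, v, uv, u², v², v³, v⁴, v⁵, v⁶, v⁷, v⁸, v⁹, uv², uv³, uv⁴, uv⁵, uv⁶, uv⁷, uv⁸, uv⁹, u²v, v¹¹, v¹⁰, uv¹¹, uv¹⁰, u²v², u²v³, u²v⁴, u²v⁵, u²v⁶, u²v⁷, u²v⁸, u²v⁹, u²v¹¹, u²v¹⁰}.
No further products give new elements, so |G| = 36.

Answer: 36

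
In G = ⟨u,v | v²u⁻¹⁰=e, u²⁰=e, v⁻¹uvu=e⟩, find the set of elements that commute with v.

⟨v⟩ ⊆ C_G(v) since powers of v commute with v; so |C_G(v)| ≥ |⟨v⟩| = 4.
By orbit–stabilizer, |C_G(v)| = |G| / |conj. class of v| = 40 / 10 = 4.
The 4 elements commuting with v are {e, u¹⁰, v, v⁻¹}.

Answer: {e, u¹⁰, v, v⁻¹}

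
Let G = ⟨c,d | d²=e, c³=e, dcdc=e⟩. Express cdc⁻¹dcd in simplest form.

Multiply left to right, reducing at each step:
  c · d = cd
  (cd) · c⁻¹ = c²d
  (c²d) · d = c²
  (c²) · c = e
  e · d = d

Answer: d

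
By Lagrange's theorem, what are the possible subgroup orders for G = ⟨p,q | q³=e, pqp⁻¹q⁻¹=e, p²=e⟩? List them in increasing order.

|G| = 6 = 2 · 3. By Lagrange's theorem the order of any subgroup divides 6; the divisors of 6 are 1, 2, 3, 6.

Answer: 1, 2, 3, 6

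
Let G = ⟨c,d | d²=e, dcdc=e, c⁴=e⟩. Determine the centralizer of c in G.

⟨c⟩ ⊆ C_G(c) since powers of c commute with c; so |C_G(c)| ≥ |⟨c⟩| = 4.
By orbit–stabilizer, |C_G(c)| = |G| / |conj. class of c| = 8 / 2 = 4.
The 4 elements commuting with c are {e, c, c², c³}.

Answer: {e, c, c², c³}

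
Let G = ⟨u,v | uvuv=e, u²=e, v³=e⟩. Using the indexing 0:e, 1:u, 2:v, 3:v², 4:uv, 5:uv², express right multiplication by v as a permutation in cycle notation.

(0 2 3)(1 4 5)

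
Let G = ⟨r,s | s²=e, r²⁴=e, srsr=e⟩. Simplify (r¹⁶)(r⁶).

Compute (r¹⁶) · (r⁶) by multiplying left to right and reducing via the relations at each step:
  (r¹⁶) · r⁶ = r²²

Answer: r²²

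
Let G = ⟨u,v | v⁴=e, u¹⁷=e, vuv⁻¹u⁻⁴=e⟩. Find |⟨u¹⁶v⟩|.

|⟨u¹⁶v⟩| equals the order of u¹⁶v. Compute successive powers until reaching e:
  (u¹⁶v)¹ = u¹⁶v, (u¹⁶v)² = u¹²v², (u¹⁶v)³ = u¹³v³, (u¹⁶v)⁴ = e.
The smallest positive k with (u¹⁶v)ᵏ = e is 4, so |⟨u¹⁶v⟩| = 4.

Answer: 4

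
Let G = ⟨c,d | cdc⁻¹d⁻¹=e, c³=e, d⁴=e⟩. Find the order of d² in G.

Compute successive powers until reaching e:
  (d²)¹ = d², (d²)² = e.
The smallest positive k with (d²)ᵏ = e is 2.

Answer: 2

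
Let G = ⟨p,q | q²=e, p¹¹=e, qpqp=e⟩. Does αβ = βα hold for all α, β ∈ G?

p·q = pq but q·p = p¹⁰q, so p·q ≠ q·p and G is not abelian.

Answer: No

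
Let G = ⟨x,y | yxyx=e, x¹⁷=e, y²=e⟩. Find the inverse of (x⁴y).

The order of (x⁴y) is 2 (smallest k with (x⁴y)ᵏ = e), so (x⁴y)⁻¹ = (x⁴y)¹ = x⁴y.
Check: (x⁴y) · (x⁴y) → (x⁴y) · x⁴ = y;   y · y = e, giving e as required.

Answer: x⁴y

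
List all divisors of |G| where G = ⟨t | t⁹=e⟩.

|G| = 9 = 3². By Lagrange's theorem the order of any subgroup divides 9; the divisors of 9 are 1, 3, 9.

Answer: 1, 3, 9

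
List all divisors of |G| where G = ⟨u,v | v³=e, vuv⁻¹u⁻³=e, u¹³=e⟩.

|G| = 39 = 3 · 13. By Lagrange's theorem the order of any subgroup divides 39; the divisors of 39 are 1, 3, 13, 39.

Answer: 1, 3, 13, 39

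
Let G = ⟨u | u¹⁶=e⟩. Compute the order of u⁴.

Compute successive powers until reaching e:
  (u⁴)¹ = u⁴, (u⁴)² = u⁸, (u⁴)³ = u¹², (u⁴)⁴ = e.
The smallest positive k with (u⁴)ᵏ = e is 4.

Answer: 4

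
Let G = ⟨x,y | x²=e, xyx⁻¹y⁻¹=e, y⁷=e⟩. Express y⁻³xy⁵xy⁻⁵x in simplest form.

Multiply left to right, reducing at each step:
  (y⁴) · x = xy⁴
  (xy⁴) · y⁵ = xy²
  (xy²) · x = y²
  (y²) · y⁻⁵ = y⁴
  (y⁴) · x = xy⁴

Answer: xy⁴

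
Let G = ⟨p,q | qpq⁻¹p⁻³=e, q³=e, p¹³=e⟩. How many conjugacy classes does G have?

The conjugacy classes (representative and size) are:
  [e] (size 1), [p] (size 3), [p⁵] (size 3), [p¹⁰] (size 3), [p⁸] (size 3), [p¹⁰q] (size 13), [p⁷q²] (size 13).
Class equation: 1 + 3 + 3 + 3 + 3 + 13 + 13 = 39 = |G|. So G has 7 conjugacy classes.

Answer: 7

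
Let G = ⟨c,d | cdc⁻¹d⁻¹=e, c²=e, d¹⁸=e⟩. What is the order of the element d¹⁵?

Compute successive powers until reaching e:
  (d¹⁵)¹ = d¹⁵, (d¹⁵)² = d¹², (d¹⁵)³ = d⁹, (d¹⁵)⁴ = d⁶, (d¹⁵)⁵ = d³, (d¹⁵)⁶ = e.
The smallest positive k with (d¹⁵)ᵏ = e is 6.

Answer: 6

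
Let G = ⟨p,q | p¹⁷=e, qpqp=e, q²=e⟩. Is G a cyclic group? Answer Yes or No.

Every cyclic group is abelian. But p·q = pq while q·p = p¹⁶q, so p·q ≠ q·p and G is not abelian. Hence G is not cyclic.

Answer: No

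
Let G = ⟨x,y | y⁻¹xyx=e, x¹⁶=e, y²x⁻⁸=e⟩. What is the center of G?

An element z ∈ Z(G) iff z commutes with every generator.
For example x⁸ is central: (x⁸)·x = x⁹ = x·(x⁸); (x⁸)·y = y⁻¹ = y·(x⁸).
Whereas x ∉ Z(G) since x·y = xy ≠ x⁷y⁻¹ = y·x.
Checking each of the 32 elements this way gives Z(G) = {e, x⁸}, of order 2.

Answer: {e, x⁸}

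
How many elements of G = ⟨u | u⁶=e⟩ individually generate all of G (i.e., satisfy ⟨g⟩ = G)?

G is cyclic of order 6. An element generates G iff its order is 6, and a cyclic group of order 6 has exactly φ(6) = 2 such elements.

Answer: 2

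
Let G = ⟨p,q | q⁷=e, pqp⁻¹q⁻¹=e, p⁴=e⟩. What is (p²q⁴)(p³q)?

Compute (p²q⁴) · (p³q) by multiplying left to right and reducing via the relations at each step:
  (p²q⁴) · p³ = pq⁴
  (pq⁴) · q = pq⁵

Answer: pq⁵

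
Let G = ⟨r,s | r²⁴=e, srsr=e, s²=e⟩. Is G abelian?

r·s = rs but s·r = r²³s, so r·s ≠ s·r and G is not abelian.

Answer: No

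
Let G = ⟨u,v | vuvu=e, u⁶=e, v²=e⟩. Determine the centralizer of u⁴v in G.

⟨u⁴v⟩ ⊆ C_G(u⁴v) since powers of u⁴v commute with u⁴v; so |C_G(u⁴v)| ≥ |⟨u⁴v⟩| = 2.
By orbit–stabilizer, |C_G(u⁴v)| = |G| / |conj. class of u⁴v| = 12 / 3 = 4.
The 4 elements commuting with u⁴v are {e, u³, uv, u⁴v}.

Answer: {e, u³, uv, u⁴v}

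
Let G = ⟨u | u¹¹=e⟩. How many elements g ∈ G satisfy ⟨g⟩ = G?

G is cyclic of order 11. An element generates G iff its order is 11, and a cyclic group of order 11 has exactly φ(11) = 10 such elements.

Answer: 10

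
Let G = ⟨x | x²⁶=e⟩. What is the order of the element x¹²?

Compute successive powers until reaching e:
  (x¹²)¹ = x¹², (x¹²)² = x²⁴, (x¹²)³ = x¹⁰, (x¹²)⁴ = x²², (x¹²)⁵ = x⁸, (x¹²)⁶ = x²⁰, (x¹²)⁷ = x⁶, (x¹²)⁸ = x¹⁸, (x¹²)⁹ = x⁴, (x¹²)¹⁰ = x¹⁶, (x¹²)¹¹ = x², (x¹²)¹² = x¹⁴, (x¹²)¹³ = e.
The smallest positive k with (x¹²)ᵏ = e is 13.

Answer: 13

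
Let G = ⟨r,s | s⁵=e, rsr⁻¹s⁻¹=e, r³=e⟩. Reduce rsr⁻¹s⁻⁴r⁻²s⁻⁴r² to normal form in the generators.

Multiply left to right, reducing at each step:
  r · s = rs
  (rs) · r⁻¹ = s
  s · s⁻⁴ = s²
  (s²) · r⁻² = rs²
  (rs²) · s⁻⁴ = rs³
  (rs³) · r² = s³

Answer: s³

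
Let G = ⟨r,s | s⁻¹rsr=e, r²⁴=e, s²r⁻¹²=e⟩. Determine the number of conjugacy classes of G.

The conjugacy classes (representative and size) are:
  [e] (size 1), [r] (size 2), [r²] (size 2), [r³] (size 2), [r⁴] (size 2), [r⁵] (size 2), [r¹⁸] (size 2), [r⁷] (size 2), [r¹⁶] (size 2), [r¹⁵] (size 2), [r¹⁴] (size 2), [r¹³] (size 2), [r¹²] (size 1), [r⁶s] (size 12), [r⁵s⁻¹] (size 12).
Class equation: 1 + 2 + 2 + 2 + 2 + 2 + 2 + 2 + 2 + 2 + 2 + 2 + 1 + 12 + 12 = 48 = |G|. So G has 15 conjugacy classes.

Answer: 15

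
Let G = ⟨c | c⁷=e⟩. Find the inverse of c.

The order of c is 7 (smallest k with cᵏ = e), so c⁻¹ = c⁶ = c⁶.
Check: c · (c⁶) → c · c⁶ = e, giving e as required.

Answer: c⁶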